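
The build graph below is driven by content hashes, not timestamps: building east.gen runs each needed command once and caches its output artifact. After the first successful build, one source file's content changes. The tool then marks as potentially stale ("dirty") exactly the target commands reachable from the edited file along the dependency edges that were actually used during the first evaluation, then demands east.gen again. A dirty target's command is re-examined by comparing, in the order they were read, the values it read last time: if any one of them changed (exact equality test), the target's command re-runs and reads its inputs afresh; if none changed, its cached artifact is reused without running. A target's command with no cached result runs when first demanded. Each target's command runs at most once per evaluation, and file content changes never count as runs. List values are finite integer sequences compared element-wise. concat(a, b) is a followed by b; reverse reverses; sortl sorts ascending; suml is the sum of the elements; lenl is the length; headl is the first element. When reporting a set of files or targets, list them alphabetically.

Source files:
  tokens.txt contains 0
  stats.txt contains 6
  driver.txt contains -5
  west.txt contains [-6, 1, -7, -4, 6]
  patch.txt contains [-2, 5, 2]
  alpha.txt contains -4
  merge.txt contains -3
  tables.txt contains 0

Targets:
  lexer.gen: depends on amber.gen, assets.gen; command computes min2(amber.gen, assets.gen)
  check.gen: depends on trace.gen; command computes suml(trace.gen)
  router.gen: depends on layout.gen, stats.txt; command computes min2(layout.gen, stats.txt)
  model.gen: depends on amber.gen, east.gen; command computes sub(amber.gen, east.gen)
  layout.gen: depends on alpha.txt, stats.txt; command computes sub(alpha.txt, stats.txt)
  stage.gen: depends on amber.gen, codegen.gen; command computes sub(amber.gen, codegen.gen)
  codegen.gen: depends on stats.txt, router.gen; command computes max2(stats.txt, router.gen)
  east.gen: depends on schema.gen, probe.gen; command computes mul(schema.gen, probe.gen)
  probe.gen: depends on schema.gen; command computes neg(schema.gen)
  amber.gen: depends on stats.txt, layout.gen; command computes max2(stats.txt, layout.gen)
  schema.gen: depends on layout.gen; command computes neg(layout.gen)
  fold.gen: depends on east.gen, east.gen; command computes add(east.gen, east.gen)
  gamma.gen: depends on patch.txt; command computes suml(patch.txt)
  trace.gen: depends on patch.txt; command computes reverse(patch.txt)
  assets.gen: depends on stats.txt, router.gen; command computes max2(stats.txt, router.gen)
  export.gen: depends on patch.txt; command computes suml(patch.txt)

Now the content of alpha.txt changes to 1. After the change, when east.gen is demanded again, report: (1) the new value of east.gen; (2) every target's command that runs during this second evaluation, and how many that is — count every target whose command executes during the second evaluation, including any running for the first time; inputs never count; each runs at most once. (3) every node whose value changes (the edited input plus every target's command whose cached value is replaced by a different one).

east.gen now evaluates to -25.
Run set: east.gen, layout.gen, probe.gen, schema.gen (4 run).
Changed values: alpha.txt, east.gen, layout.gen, probe.gen, schema.gen.

Initial pass — values computed on the first demand:
  layout.gen = sub(-4, 6) = -10
  schema.gen = neg(-10) = 10
  probe.gen = neg(10) = -10
  east.gen = mul(10, -10) = -100

Second demand — change propagation:
  layout.gen: re-runs because alpha.txt -4->1; new result -5.
  schema.gen: re-runs because layout.gen -10->-5; new result 5.
  probe.gen: re-runs because schema.gen 10->5; new result -5.
  east.gen: re-runs because schema.gen 10->5; probe.gen -10->-5; new result -25.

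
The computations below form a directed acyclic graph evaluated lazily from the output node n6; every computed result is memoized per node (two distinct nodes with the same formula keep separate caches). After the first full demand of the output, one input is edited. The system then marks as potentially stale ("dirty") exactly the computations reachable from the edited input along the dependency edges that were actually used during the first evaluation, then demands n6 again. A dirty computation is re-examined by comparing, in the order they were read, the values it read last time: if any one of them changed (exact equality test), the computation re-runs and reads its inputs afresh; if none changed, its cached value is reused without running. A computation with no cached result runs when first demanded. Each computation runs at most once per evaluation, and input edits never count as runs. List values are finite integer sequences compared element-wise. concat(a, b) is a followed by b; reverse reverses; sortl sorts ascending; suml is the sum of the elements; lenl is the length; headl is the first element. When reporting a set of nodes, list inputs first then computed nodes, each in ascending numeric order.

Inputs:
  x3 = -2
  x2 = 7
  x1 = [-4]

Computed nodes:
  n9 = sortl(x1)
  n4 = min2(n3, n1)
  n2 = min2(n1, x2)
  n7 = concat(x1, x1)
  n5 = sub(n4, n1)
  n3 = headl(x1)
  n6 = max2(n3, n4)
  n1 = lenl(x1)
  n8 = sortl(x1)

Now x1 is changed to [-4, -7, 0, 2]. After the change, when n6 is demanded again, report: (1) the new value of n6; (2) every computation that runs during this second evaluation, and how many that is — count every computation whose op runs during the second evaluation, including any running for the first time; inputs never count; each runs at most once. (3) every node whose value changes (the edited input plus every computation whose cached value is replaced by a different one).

First demand of the output computes:
  n1 = lenl([-4]) = 1
  n3 = headl([-4]) = -4
  n4 = min2(-4, 1) = -4
  n6 = max2(-4, -4) = -4

After the edit, cleaning proceeds:
  n1: a read changed (x1 [-4]->[-4, -7, 0, 2]) — executes, giving 4.
  n3: a read changed (x1 [-4]->[-4, -7, 0, 2]) — executes, giving -4 — identical to its old value.
  n4: a read changed (n1 1->4) — executes, giving -4 — identical to its old value.
  n6: dirty, but its reads are unchanged (n3 unchanged, n4 unchanged); cached -4 stands.

Note where the cutoff bites: n6 is checked, finds nothing changed, and keeps its cache.

Demanding n6 again yields -4.
3 computations run: n1, n3, n4.
The nodes whose values change: x1, n1.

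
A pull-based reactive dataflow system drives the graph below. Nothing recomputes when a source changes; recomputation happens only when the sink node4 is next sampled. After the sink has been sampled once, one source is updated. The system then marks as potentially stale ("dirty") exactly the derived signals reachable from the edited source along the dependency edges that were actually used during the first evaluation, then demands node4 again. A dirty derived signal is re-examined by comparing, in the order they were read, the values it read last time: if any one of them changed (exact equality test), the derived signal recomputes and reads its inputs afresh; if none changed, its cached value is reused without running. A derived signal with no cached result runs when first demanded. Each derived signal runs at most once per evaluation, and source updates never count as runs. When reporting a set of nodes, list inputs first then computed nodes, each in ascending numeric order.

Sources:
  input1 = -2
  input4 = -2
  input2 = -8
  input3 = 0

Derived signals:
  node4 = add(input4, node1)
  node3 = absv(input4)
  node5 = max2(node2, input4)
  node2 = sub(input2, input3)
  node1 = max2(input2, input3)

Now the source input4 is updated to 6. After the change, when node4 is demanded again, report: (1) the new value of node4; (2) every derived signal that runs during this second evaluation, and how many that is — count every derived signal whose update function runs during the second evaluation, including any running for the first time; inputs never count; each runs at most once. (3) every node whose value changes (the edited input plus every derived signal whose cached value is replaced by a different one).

First evaluation (everything demanded from the output):
  node1 = max2(-8, 0) = 0
  node4 = add(-2, 0) = -2

Propagation after the edit:
  node4: runs — input4 -2->6; result 6.

New value of node4: 6.
Derived signals that run: node4 — 1 in total.
Values that change: input4, node4.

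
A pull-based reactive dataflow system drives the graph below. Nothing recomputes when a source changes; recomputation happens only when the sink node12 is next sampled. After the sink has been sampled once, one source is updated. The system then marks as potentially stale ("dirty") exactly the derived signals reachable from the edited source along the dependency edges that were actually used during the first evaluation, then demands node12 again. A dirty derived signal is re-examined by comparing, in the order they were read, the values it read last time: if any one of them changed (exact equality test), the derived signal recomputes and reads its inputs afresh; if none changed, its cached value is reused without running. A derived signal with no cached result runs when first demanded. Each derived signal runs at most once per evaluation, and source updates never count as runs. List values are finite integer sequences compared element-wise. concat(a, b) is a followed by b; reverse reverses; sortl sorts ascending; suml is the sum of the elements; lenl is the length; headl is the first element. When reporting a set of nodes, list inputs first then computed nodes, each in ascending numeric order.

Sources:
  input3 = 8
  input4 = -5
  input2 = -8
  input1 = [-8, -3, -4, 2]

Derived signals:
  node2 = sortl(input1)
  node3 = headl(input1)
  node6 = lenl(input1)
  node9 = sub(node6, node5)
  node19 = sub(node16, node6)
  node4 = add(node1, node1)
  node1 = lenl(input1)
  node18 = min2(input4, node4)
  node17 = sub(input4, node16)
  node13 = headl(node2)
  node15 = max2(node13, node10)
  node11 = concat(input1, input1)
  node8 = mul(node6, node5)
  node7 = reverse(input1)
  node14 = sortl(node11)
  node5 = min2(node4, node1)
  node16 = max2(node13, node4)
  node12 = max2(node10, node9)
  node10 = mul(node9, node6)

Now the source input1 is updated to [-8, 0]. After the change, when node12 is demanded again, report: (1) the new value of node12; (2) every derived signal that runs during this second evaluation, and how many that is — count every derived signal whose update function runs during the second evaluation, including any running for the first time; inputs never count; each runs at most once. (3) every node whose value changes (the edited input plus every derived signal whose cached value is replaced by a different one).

New value of node12: 0.
Derived signals that run: node1, node4, node5, node6, node9, node10 — 6 in total.
Values that change: input1, node1, node4, node5, node6.
Key observation: the cutoff stops propagation at node12 — its inputs' values are unchanged, so it reuses its cache.

First evaluation (everything demanded from the output):
  node1 = lenl([-8, -3, -4, 2]) = 4
  node4 = add(4, 4) = 8
  node5 = min2(8, 4) = 4
  node6 = lenl([-8, -3, -4, 2]) = 4
  node9 = sub(4, 4) = 0
  node10 = mul(0, 4) = 0
  node12 = max2(0, 0) = 0

Propagation after the edit:
  node1: runs — input1 [-8, -3, -4, 2]->[-8, 0]; result 2.
  node4: runs — node1 4->2; node1 4->2; result 4.
  node5: runs — node4 8->4; node1 4->2; result 2.
  node6: runs — input1 [-8, -3, -4, 2]->[-8, 0]; result 2.
  node9: runs — node6 4->2; node5 4->2; result 0 (same value as before).
  node10: runs — node6 4->2; result 0 (same value as before).
  node12: checked — values it read are unchanged (node10 unchanged, node9 unchanged); reused cached 0 without running.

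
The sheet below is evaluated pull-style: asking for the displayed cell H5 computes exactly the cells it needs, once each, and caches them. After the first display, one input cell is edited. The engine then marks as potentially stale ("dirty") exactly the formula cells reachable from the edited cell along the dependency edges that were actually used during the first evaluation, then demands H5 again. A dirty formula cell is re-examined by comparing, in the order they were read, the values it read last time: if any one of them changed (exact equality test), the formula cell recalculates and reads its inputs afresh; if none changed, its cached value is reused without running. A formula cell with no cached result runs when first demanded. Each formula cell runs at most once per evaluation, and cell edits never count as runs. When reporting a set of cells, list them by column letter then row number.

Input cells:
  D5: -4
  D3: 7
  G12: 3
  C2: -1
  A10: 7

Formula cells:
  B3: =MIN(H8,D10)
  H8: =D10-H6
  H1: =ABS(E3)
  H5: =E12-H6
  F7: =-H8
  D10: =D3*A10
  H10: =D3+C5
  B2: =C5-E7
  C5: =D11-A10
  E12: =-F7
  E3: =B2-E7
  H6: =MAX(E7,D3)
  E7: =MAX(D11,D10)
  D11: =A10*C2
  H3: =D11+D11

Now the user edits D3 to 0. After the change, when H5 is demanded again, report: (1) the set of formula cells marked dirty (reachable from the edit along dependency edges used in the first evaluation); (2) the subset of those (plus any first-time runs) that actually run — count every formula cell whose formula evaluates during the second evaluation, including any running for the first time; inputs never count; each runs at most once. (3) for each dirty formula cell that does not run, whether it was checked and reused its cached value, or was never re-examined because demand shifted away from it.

First demand of the output computes:
  D10 = 7 * 7 = 49
  D11 = 7 * -1 = -7
  E7 = MAX(-7, 49) = 49
  H6 = MAX(49, 7) = 49
  H8 = 49 - 49 = 0
  F7 = -(0) = 0
  E12 = -(0) = 0
  H5 = 0 - 49 = -49

After the edit, cleaning proceeds:
  D10: a read changed (D3 7->0) — executes, giving 0.
  E7: a read changed (D10 49->0) — executes, giving 0.
  H6: a read changed (E7 49->0; D3 7->0) — executes, giving 0.
  H8: a read changed (D10 49->0; H6 49->0) — executes, giving 0 — identical to its old value.
  F7: dirty, but its reads are unchanged (H8 unchanged); cached 0 stands.
  E12: dirty, but its reads are unchanged (F7 unchanged); cached 0 stands.
  H5: a read changed (H6 49->0) — executes, giving 0.

Note where the cutoff bites: F7 is checked, finds nothing changed, and keeps its cache.

The edit dirties: D10, E7, E12, F7, H5, H6, H8.
5 formula cells run: D10, E7, H5, H6, H8.
Cache hits after checking: E12, F7.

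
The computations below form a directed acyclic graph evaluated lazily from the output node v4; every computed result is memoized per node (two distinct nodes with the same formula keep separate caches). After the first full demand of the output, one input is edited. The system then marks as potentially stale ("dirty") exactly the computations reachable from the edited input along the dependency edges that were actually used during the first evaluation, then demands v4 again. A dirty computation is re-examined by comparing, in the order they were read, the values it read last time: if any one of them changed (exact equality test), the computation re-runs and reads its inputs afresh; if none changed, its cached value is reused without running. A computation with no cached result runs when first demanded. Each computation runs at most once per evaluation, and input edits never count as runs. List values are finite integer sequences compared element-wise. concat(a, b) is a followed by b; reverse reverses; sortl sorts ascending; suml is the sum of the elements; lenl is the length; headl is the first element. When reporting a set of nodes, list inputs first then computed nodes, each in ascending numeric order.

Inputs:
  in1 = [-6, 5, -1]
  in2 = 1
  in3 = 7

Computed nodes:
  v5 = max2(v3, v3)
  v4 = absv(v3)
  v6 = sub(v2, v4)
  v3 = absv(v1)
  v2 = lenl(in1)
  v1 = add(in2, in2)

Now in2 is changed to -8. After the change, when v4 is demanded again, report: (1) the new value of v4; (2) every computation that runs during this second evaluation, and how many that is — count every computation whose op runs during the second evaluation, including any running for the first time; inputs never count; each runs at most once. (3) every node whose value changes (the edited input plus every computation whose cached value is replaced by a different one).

Demanding v4 again yields 16.
3 computations run: v1, v3, v4.
The nodes whose values change: in2, v1, v3, v4.

First demand of the output computes:
  v1 = add(1, 1) = 2
  v3 = absv(2) = 2
  v4 = absv(2) = 2

After the edit, cleaning proceeds:
  v1: a read changed (in2 1->-8; in2 1->-8) — executes, giving -16.
  v3: a read changed (v1 2->-16) — executes, giving 16.
  v4: a read changed (v3 2->16) — executes, giving 16.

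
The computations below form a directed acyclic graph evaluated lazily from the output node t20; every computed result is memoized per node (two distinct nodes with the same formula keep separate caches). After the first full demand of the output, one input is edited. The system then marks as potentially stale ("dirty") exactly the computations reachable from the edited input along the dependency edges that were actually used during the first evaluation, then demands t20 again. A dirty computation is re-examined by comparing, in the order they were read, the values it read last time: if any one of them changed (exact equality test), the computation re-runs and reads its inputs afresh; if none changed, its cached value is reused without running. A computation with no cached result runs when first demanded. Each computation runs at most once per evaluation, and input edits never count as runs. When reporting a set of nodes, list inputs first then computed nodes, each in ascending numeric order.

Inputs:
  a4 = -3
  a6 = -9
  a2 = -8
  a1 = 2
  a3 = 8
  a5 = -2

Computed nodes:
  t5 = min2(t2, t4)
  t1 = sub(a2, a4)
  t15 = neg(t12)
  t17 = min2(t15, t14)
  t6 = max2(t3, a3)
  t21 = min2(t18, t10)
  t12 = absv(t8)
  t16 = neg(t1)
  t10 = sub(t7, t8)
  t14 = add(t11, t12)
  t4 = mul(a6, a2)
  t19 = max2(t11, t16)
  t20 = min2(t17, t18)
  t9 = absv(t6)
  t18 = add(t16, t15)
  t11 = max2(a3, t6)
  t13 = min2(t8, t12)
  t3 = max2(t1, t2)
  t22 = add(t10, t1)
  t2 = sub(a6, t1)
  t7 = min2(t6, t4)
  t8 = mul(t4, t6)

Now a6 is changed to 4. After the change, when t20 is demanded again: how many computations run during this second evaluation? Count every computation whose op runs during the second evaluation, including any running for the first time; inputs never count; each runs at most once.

First demand of the output computes:
  t1 = sub(-8, -3) = -5
  t2 = sub(-9, -5) = -4
  t3 = max2(-5, -4) = -4
  t4 = mul(-9, -8) = 72
  t6 = max2(-4, 8) = 8
  t8 = mul(72, 8) = 576
  t11 = max2(8, 8) = 8
  t12 = absv(576) = 576
  t14 = add(8, 576) = 584
  t15 = neg(576) = -576
  t16 = neg(-5) = 5
  t17 = min2(-576, 584) = -576
  t18 = add(5, -576) = -571
  t20 = min2(-576, -571) = -576

After the edit, cleaning proceeds:
  t2: a read changed (a6 -9->4) — executes, giving 9.
  t3: a read changed (t2 -4->9) — executes, giving 9.
  t4: a read changed (a6 -9->4) — executes, giving -32.
  t6: a read changed (t3 -4->9) — executes, giving 9.
  t8: a read changed (t4 72->-32; t6 8->9) — executes, giving -288.
  t11: a read changed (t6 8->9) — executes, giving 9.
  t12: a read changed (t8 576->-288) — executes, giving 288.
  t14: a read changed (t11 8->9; t12 576->288) — executes, giving 297.
  t15: a read changed (t12 576->288) — executes, giving -288.
  t17: a read changed (t15 -576->-288; t14 584->297) — executes, giving -288.
  t18: a read changed (t15 -576->-288) — executes, giving -283.
  t20: a read changed (t17 -576->-288; t18 -571->-283) — executes, giving -288.

12 computations run: t2, t3, t4, t6, t8, t11, t12, t14, t15, t17, t18, t20.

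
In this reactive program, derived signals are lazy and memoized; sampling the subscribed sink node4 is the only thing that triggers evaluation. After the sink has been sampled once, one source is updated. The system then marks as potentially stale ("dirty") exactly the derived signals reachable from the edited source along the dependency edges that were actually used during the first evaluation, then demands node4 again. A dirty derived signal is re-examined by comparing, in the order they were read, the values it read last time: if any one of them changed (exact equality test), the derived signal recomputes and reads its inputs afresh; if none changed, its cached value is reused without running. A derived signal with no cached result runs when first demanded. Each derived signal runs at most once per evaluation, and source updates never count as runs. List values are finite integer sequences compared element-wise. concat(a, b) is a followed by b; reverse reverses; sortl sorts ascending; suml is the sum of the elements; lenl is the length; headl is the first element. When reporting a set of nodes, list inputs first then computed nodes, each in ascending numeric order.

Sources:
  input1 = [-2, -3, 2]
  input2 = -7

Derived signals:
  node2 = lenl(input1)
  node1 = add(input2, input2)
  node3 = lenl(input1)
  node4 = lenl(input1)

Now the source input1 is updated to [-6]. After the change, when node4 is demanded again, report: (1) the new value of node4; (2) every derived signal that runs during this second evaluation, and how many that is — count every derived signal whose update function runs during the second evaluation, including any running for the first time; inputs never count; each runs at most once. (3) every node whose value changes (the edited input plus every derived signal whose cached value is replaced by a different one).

Demanding node4 again yields 1.
1 derived signals run: node4.
The nodes whose values change: input1, node4.

First demand of the output computes:
  node4 = lenl([-2, -3, 2]) = 3

After the edit, cleaning proceeds:
  node4: a read changed (input1 [-2, -3, 2]->[-6]) — executes, giving 1.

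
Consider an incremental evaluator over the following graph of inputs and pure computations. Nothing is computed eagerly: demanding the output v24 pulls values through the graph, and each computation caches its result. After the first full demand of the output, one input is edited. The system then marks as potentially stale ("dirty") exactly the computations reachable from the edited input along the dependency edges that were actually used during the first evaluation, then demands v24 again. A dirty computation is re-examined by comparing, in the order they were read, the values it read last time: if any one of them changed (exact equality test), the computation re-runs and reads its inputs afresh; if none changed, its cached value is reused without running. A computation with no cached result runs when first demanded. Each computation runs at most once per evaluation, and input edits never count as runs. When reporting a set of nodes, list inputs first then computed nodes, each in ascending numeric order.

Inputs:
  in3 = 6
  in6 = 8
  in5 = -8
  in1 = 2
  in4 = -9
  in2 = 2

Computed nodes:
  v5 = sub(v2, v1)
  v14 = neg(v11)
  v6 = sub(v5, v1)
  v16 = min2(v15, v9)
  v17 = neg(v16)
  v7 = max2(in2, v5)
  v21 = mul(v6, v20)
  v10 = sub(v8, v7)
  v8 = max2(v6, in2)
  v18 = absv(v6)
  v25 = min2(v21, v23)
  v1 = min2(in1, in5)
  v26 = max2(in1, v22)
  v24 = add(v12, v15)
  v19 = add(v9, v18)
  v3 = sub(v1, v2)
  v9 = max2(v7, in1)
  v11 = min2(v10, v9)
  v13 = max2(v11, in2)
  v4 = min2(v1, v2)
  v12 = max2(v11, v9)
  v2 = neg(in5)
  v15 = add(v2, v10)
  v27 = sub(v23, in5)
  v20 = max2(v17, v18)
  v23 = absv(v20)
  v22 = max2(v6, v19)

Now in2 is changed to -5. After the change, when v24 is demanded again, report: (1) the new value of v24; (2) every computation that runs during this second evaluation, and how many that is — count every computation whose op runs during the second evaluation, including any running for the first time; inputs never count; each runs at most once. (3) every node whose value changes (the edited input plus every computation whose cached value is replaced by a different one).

Initial pass — values computed on the first demand:
  v1 = min2(2, -8) = -8
  v2 = neg(-8) = 8
  v5 = sub(8, -8) = 16
  v6 = sub(16, -8) = 24
  v7 = max2(2, 16) = 16
  v8 = max2(24, 2) = 24
  v9 = max2(16, 2) = 16
  v10 = sub(24, 16) = 8
  v11 = min2(8, 16) = 8
  v12 = max2(8, 16) = 16
  v15 = add(8, 8) = 16
  v24 = add(16, 16) = 32

Second demand — change propagation:
  v7: re-runs because in2 2->-5; new result 16 (unchanged).
  v8: re-runs because in2 2->-5; new result 24 (unchanged).
  v9: re-examined; everything it read last time is the same (v7 unchanged, in1 unchanged) — cache 16 kept, no run.
  v10: re-examined; everything it read last time is the same (v8 unchanged, v7 unchanged) — cache 8 kept, no run.
  v11: re-examined; everything it read last time is the same (v10 unchanged, v9 unchanged) — cache 8 kept, no run.
  v12: re-examined; everything it read last time is the same (v11 unchanged, v9 unchanged) — cache 16 kept, no run.
  v15: re-examined; everything it read last time is the same (v2 unchanged, v10 unchanged) — cache 16 kept, no run.
  v24: re-examined; everything it read last time is the same (v12 unchanged, v15 unchanged) — cache 32 kept, no run.

The important point: at v9 every value read last time is unchanged, so the dirty flag clears without a run.

v24 now evaluates to 32.
Run set: v7, v8 (2 run).
Changed values: in2.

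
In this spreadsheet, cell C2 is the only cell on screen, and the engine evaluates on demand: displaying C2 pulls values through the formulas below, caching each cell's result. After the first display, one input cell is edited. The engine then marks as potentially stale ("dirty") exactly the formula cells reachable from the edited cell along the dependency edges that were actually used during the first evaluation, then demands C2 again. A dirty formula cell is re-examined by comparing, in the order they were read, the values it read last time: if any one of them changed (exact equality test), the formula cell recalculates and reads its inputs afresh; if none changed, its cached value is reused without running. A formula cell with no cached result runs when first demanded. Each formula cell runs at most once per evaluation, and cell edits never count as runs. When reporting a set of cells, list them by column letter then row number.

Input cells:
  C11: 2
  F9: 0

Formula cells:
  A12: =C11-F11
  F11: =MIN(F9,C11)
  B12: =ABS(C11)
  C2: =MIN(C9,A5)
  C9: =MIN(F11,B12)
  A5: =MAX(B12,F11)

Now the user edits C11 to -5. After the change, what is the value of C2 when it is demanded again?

Initial pass — values computed on the first demand:
  B12 = ABS(2) = 2
  F11 = MIN(0, 2) = 0
  A5 = MAX(2, 0) = 2
  C9 = MIN(0, 2) = 0
  C2 = MIN(0, 2) = 0

Second demand — change propagation:
  B12: re-runs because C11 2->-5; new result 5.
  F11: re-runs because C11 2->-5; new result -5.
  A5: re-runs because B12 2->5; F11 0->-5; new result 5.
  C9: re-runs because F11 0->-5; B12 2->5; new result -5.
  C2: re-runs because C9 0->-5; A5 2->5; new result -5.

C2 now evaluates to -5.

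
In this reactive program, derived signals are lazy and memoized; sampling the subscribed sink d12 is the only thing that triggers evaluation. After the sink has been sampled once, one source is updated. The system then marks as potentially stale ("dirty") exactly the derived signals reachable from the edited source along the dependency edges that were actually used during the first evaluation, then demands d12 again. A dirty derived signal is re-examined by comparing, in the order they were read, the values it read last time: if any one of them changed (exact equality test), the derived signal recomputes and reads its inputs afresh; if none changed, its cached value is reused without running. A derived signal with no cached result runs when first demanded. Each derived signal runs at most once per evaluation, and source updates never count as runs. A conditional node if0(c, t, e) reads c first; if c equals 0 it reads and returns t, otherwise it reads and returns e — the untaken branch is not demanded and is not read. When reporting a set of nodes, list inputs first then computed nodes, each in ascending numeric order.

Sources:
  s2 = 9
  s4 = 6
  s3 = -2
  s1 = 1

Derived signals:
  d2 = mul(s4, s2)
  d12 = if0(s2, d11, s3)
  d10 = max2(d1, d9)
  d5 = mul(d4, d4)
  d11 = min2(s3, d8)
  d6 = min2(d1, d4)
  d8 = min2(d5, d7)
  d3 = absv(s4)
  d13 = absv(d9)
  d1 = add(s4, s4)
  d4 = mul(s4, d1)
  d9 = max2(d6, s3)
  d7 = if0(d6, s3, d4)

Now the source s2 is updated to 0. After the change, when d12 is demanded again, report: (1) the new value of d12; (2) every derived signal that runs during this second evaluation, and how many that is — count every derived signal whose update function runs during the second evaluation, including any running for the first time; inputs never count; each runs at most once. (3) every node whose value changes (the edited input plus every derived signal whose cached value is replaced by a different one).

Demanding d12 again yields -2.
8 derived signals run: d1, d4, d5, d6, d7, d8, d11, d12.
The nodes whose values change: s2.
Note the branch switch — d1, d4, d5, d6, d7, d8, d11 had no cache and run now for the first time.

First demand of the output computes:
  d12 = if0(s2=9 -> else branch s3) = -2

After the edit, cleaning proceeds:
  d1: had never run; runs now, result 12.
  d4: had never run; runs now, result 72.
  d5: had never run; runs now, result 5184.
  d6: had never run; runs now, result 12.
  d7: had never run; runs now, result 72.
  d8: had never run; runs now, result 72.
  d11: had never run; runs now, result -2.
  d12: a read changed (s2 9->0) — executes, giving -2 — identical to its old value.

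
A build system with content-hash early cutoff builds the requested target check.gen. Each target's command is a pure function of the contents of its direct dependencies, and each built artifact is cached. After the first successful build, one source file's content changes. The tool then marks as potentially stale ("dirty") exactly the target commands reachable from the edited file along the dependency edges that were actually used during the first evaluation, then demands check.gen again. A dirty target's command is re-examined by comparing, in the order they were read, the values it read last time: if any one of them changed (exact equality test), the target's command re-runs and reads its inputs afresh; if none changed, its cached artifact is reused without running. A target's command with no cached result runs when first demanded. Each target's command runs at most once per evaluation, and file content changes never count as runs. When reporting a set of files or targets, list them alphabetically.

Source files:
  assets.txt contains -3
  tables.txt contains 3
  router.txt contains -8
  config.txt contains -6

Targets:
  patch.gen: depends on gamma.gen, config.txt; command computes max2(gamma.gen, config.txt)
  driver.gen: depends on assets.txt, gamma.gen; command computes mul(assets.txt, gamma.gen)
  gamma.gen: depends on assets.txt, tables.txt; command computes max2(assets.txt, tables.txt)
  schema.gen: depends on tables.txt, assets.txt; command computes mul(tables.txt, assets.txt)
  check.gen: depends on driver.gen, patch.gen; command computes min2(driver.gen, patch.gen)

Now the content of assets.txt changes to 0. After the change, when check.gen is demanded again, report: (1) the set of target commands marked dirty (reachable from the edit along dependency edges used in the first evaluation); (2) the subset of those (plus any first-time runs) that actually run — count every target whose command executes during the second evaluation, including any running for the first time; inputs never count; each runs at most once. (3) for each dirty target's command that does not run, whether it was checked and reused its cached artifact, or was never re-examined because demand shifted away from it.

Marked dirty: check.gen, driver.gen, gamma.gen, patch.gen.
Target commands that run: check.gen, driver.gen, gamma.gen — 3 in total.
Checked but reused from cache: patch.gen.
Key observation: the cutoff stops propagation at patch.gen — its inputs' values are unchanged, so it reuses its cache.

First evaluation (everything demanded from the output):
  gamma.gen = max2(-3, 3) = 3
  driver.gen = mul(-3, 3) = -9
  patch.gen = max2(3, -6) = 3
  check.gen = min2(-9, 3) = -9

Propagation after the edit:
  gamma.gen: runs — assets.txt -3->0; result 3 (same value as before).
  driver.gen: runs — assets.txt -3->0; result 0.
  patch.gen: checked — values it read are unchanged (gamma.gen unchanged, config.txt unchanged); reused cached 3 without running.
  check.gen: runs — driver.gen -9->0; result 0.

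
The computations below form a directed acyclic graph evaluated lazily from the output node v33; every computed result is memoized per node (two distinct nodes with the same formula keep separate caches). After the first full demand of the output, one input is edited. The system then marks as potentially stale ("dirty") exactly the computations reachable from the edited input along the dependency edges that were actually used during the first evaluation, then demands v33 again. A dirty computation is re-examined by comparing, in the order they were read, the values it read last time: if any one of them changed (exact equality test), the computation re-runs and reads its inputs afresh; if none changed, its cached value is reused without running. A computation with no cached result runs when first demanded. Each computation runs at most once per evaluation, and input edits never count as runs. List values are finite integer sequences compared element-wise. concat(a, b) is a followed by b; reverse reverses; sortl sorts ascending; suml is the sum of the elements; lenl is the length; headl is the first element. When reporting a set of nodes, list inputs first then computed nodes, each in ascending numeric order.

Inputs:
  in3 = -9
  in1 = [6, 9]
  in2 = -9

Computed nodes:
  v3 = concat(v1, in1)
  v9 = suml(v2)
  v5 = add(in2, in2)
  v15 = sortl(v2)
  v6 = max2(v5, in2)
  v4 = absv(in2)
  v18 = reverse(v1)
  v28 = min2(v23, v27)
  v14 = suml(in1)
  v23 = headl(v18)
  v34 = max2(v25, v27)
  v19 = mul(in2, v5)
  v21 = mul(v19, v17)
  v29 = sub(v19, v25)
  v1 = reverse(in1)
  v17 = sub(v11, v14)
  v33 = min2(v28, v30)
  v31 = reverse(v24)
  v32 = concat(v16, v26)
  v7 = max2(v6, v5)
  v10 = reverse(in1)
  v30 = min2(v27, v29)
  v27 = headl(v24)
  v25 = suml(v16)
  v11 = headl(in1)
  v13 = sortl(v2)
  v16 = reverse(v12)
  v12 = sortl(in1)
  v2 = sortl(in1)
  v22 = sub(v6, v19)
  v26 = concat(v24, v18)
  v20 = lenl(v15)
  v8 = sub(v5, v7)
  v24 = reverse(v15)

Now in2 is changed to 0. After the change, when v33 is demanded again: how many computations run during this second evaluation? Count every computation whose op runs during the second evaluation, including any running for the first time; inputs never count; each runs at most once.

5 computations run: v5, v19, v29, v30, v33.

First demand of the output computes:
  v1 = reverse([6, 9]) = [9, 6]
  v2 = sortl([6, 9]) = [6, 9]
  v5 = add(-9, -9) = -18
  v12 = sortl([6, 9]) = [6, 9]
  v15 = sortl([6, 9]) = [6, 9]
  v16 = reverse([6, 9]) = [9, 6]
  v18 = reverse([9, 6]) = [6, 9]
  v19 = mul(-9, -18) = 162
  v23 = headl([6, 9]) = 6
  v24 = reverse([6, 9]) = [9, 6]
  v25 = suml([9, 6]) = 15
  v27 = headl([9, 6]) = 9
  v28 = min2(6, 9) = 6
  v29 = sub(162, 15) = 147
  v30 = min2(9, 147) = 9
  v33 = min2(6, 9) = 6

After the edit, cleaning proceeds:
  v5: a read changed (in2 -9->0; in2 -9->0) — executes, giving 0.
  v19: a read changed (in2 -9->0; v5 -18->0) — executes, giving 0.
  v29: a read changed (v19 162->0) — executes, giving -15.
  v30: a read changed (v29 147->-15) — executes, giving -15.
  v33: a read changed (v30 9->-15) — executes, giving -15.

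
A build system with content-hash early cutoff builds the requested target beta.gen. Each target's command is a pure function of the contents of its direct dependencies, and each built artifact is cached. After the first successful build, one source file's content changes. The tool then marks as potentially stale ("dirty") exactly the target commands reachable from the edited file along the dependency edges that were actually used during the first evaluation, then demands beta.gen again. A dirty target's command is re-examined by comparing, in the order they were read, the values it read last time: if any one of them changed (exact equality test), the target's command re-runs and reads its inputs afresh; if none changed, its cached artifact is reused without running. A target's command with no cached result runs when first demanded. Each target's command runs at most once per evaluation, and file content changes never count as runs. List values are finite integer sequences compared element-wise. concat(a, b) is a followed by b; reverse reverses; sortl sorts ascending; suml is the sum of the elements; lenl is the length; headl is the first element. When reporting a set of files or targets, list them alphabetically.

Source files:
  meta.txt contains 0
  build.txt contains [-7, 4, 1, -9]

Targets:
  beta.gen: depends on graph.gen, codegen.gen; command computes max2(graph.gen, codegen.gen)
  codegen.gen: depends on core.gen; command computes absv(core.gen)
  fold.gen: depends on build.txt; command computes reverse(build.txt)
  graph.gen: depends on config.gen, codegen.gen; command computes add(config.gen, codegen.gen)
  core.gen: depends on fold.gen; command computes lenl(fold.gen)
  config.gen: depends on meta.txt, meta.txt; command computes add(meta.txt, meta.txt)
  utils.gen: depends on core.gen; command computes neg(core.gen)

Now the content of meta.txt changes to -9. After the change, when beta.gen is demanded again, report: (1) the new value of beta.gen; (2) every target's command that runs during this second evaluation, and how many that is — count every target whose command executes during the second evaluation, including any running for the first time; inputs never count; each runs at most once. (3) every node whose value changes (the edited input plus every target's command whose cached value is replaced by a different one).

New value of beta.gen: 4.
Target commands that run: beta.gen, config.gen, graph.gen — 3 in total.
Values that change: config.gen, graph.gen, meta.txt.

First evaluation (everything demanded from the output):
  config.gen = add(0, 0) = 0
  fold.gen = reverse([-7, 4, 1, -9]) = [-9, 1, 4, -7]
  core.gen = lenl([-9, 1, 4, -7]) = 4
  codegen.gen = absv(4) = 4
  graph.gen = add(0, 4) = 4
  beta.gen = max2(4, 4) = 4

Propagation after the edit:
  config.gen: runs — meta.txt 0->-9; meta.txt 0->-9; result -18.
  graph.gen: runs — config.gen 0->-18; result -14.
  beta.gen: runs — graph.gen 4->-14; result 4 (same value as before).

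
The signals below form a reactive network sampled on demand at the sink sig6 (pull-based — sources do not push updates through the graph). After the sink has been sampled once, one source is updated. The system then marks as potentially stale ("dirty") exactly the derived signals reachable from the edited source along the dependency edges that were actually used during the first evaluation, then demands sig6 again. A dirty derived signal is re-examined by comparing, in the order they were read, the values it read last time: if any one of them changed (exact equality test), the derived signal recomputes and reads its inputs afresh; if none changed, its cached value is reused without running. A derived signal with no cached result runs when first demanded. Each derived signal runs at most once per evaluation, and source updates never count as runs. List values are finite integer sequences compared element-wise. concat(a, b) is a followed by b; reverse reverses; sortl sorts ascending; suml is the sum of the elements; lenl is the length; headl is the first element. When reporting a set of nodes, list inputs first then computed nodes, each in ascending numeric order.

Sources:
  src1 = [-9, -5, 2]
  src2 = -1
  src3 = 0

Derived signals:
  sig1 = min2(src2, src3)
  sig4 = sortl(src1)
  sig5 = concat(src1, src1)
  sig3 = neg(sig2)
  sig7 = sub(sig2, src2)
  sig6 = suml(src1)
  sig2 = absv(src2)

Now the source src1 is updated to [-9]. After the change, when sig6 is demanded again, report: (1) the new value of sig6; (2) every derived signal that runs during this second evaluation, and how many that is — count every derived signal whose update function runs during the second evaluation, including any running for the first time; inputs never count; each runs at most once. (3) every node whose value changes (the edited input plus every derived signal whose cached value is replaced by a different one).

sig6 now evaluates to -9.
Run set: sig6 (1 run).
Changed values: src1, sig6.

Initial pass — values computed on the first demand:
  sig6 = suml([-9, -5, 2]) = -12

Second demand — change propagation:
  sig6: re-runs because src1 [-9, -5, 2]->[-9]; new result -9.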